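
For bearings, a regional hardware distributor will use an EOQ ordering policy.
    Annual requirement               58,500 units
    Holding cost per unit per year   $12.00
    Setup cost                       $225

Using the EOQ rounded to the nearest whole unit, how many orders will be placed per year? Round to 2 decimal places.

39.50 orders per year

EOQ = √(2DS/H) = √(2 × 58,500 × 225 / 12)
    = √(2,193,750.00) ≈ 1,481.13 → Q = 1,481
Orders per year = D/Q = 58,500 / 1,481 = 39.500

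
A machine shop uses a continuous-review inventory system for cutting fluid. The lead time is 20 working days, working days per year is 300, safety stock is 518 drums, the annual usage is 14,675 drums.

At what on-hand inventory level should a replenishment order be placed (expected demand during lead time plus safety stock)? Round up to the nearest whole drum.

1,497 drums

Daily demand d = 14,675 / 300 = 48.917 drums/day
Demand during lead time = 48.917 × 20 = 978.33
Reorder point = 978.33 + 518 = 1,496.33 → round up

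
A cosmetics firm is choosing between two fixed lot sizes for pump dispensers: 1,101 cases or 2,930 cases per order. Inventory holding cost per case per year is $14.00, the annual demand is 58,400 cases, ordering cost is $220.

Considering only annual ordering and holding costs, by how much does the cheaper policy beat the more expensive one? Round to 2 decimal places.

$5,518.59

TC(Q) = (D/Q)S + (Q/2)H
TC(1,101) = (58,400/1,101)×220 + (1,101/2)×14 = $19,376.39
TC(2,930) = (58,400/2,930)×220 + (2,930/2)×14 = $24,894.98
Lots of 1,101 are cheaper by $5,518.59.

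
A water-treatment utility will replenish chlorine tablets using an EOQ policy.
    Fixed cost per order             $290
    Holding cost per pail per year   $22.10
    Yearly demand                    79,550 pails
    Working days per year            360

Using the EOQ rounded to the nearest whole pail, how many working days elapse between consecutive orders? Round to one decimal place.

6.5 days

EOQ = √(2DS/H) = √(2 × 79,550 × 290 / 22.1)
    = √(2,087,737.56) ≈ 1,444.90 → Q = 1,445 pails
Cycle time = (working days × Q)/D = (360 × 1,445) / 79,550 = 6.539 days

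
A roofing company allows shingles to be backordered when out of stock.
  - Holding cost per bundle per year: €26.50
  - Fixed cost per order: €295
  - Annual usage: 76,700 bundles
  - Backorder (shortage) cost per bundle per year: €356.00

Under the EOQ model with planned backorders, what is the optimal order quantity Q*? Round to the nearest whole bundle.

Q* = √(2DS/H) · √((H + b)/b)
   = √(2 × 76,700 × 295 / 26.5) · √((26.5 + 356) / 356)
   = 1,306.775 × 1.0366 ≈ 1,354.54

1,355 bundles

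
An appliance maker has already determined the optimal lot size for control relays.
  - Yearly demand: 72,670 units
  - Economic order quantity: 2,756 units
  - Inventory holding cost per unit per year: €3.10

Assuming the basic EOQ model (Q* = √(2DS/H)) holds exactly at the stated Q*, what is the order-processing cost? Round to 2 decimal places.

€162.01

From Q* = √(2DS/H) ⇒ Q*² = 2DS/H.
S = Q²H / (2D) = 2,756² × 3.1 / (2 × 72,670) = 162.0074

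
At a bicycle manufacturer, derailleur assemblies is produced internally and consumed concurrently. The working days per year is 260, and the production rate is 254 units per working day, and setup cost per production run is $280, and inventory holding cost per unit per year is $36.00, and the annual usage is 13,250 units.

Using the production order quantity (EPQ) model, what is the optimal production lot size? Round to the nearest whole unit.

508 units

Daily demand d = 13,250/260 = 50.962; p = 254; 1 − d/p = 0.79936
EPQ = √(2DS / (H(1 − d/p)))
    = √(2 × 13,250 × 280 / (36 × 0.79936)) ≈ 507.78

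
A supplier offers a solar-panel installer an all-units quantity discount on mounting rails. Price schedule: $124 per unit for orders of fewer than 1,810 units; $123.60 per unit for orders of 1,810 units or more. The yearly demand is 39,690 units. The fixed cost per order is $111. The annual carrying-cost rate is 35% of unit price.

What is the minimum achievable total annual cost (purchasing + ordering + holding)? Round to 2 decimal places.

$4,941,115.18

H₁ = 35%×$124 = $43.4000;  H₂ = 35%×$123.60 = $43.2600
EOQ₁ = √(2×39,690×111/43.4000) = 450.58  (< 1,810, feasible at tier 1)
EOQ₂ = √(2×39,690×111/43.2600) = 451.31  (< 1,810 → use Q = 1,810 at tier-2 price)
TC(tier 1 (EOQ₁), Q≈450.6) = $4,941,115.18
TC(tier 2, Q≈1,810.0) = $4,947,268.33
Minimum at tier 1 (EOQ₁): $4,941,115.18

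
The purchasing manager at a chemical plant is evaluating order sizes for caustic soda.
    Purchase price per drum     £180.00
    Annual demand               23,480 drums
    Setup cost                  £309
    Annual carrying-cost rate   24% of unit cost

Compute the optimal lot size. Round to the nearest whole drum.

Holding cost per drum per year: H = 24% × £180 = £43.2000
2DS/H = 2·23,480·309/43.2 = 335,894.44
EOQ = √335,894.44 ≈ 579.56

580 drums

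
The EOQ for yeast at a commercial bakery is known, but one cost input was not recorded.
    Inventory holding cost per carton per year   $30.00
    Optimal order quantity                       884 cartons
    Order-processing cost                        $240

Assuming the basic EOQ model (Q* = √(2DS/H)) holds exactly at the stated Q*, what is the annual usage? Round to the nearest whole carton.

Since Q* = (2DS/H)^½, squaring gives Q*²·H = 2DS.
D = Q²H / (2S) = 884² × 30 / (2 × 240) = 48,841.00

48,841 cartons per year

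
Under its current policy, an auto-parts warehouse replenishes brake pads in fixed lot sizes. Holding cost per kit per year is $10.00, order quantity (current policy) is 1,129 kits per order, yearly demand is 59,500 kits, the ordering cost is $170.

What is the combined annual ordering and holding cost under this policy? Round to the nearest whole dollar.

$14,604

Annual ordering cost = (D/Q)·S = (59,500/1,129) × 170 = $8,959.26
Annual holding cost  = (Q/2)·H = (1,129/2) × 10 = $5,645.00
Total = $8,959.26 + $5,645.00 = $14,604.26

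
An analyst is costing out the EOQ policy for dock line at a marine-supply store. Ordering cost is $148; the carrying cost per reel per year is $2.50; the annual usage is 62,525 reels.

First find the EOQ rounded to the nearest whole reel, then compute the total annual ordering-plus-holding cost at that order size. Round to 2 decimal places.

Optimal lot size Q* = (2 × 62,525 × $148 / $2.5)^½ ≈ 2,720.84 → Q = 2,721 reels
Orders/yr = 62,525/2,721 = 22.979; ordering cost = 22.979 × $148 = $3,400.85
Average inventory = 2,721/2 = 1360.5; holding cost = 1360.5 × $2.5 = $3,401.25
Total = $3,400.85 + $3,401.25 = $6,802.10

$6,802.10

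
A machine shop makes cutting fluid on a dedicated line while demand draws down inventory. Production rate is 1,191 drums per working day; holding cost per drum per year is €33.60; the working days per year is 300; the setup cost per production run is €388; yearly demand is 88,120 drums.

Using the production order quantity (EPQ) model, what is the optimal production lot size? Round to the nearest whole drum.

Daily demand d = 88,120/300 = 293.733; p = 1191; 1 − d/p = 0.75337
EPQ = √(2DS / (H(1 − d/p)))
    = √(2 × 88,120 × 388 / (33.6 × 0.75337)) ≈ 1,643.59

1,644 drums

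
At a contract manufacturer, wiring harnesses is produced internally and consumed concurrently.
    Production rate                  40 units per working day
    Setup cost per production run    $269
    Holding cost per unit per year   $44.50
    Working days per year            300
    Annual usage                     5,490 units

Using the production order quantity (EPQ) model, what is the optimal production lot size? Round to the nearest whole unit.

350 units

d = 5,490/300 = 18.3000 units/day;  effective holding cost H(1 − d/p) = 44.5·(1 − 18.3000/40) = 24.14125
Q* = √(2DS / H_eff) = √(2·5,490·269 / 24.14125) ≈ 349.78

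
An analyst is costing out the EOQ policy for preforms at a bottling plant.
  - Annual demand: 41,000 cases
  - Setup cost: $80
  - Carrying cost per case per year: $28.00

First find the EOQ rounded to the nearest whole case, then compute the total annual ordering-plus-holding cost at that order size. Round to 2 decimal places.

$13,552.86

Optimal lot size Q* = (2 × 41,000 × $80 / $28)^½ ≈ 484.03 → Q = 484 cases
Orders/yr = 41,000/484 = 84.711; ordering cost = 84.711 × $80 = $6,776.86
Average inventory = 484/2 = 242; holding cost = 242 × $28 = $6,776.00
Total = $6,776.86 + $6,776.00 = $13,552.86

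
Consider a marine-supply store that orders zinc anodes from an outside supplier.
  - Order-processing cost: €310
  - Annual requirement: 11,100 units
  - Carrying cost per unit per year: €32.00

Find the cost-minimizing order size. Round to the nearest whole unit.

2DS/H = 2·11,100·310/32 = 215,062.50
EOQ = √215,062.50 ≈ 463.75

464 units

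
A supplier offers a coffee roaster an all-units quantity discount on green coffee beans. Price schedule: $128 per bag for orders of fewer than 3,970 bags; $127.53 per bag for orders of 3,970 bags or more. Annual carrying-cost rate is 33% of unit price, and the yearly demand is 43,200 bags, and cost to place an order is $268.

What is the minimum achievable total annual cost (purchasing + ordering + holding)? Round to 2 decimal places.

$5,560,874.20

H₁ = 33%×$128 = $42.2400;  H₂ = 33%×$127.53 = $42.0849
EOQ₁ = √(2×43,200×268/42.2400) = 740.39  (< 3,970, feasible at tier 1)
EOQ₂ = √(2×43,200×268/42.0849) = 741.76  (< 3,970 → use Q = 3,970 at tier-2 price)
TC(tier 1 (EOQ₁), Q≈740.4) = $5,560,874.20
TC(tier 2, Q≈3,970.0) = $5,595,750.80
Minimum at tier 1 (EOQ₁): $5,560,874.20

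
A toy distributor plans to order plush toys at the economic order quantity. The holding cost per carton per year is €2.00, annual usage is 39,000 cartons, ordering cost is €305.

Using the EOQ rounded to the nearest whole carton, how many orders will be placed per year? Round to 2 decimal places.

11.31 orders per year

Optimal lot size Q* = (2 × 39,000 × €305 / €2)^½ ≈ 3,448.91 → Q = 3,449
Orders per year = D/Q = 39,000 / 3,449 = 11.308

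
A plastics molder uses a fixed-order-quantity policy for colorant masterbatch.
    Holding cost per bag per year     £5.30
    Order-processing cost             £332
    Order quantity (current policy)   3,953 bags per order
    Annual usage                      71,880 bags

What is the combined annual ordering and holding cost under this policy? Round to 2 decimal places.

£16,512.42

Ordering: D/Q × S = 71,880/3,953 × £332 = £6,036.97
Holding:  Q/2 × H = 3,953/2 × £5.3 = £10,475.45
Total = £6,036.97 + £10,475.45 = £16,512.42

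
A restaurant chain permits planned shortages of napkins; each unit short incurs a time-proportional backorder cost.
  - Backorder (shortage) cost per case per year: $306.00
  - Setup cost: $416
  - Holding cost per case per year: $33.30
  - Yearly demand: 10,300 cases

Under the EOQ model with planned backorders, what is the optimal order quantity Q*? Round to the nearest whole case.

Q* = √(2DS/H) · √((H + b)/b)
   = √(2 × 10,300 × 416 / 33.3) · √((33.3 + 306) / 306)
   = 507.292 × 1.0530 ≈ 534.18

534 cases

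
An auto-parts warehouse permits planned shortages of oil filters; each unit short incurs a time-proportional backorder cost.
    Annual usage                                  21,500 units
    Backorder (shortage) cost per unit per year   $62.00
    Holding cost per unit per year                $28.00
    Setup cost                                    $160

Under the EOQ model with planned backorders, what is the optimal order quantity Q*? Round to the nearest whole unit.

Basic EOQ = √(2·21,500·160/28) = 495.696
Backorder adjustment √((H+b)/b) = √((28+62)/62) = 1.2048
Q* = 495.696 × 1.2048 ≈ 597.23

597 units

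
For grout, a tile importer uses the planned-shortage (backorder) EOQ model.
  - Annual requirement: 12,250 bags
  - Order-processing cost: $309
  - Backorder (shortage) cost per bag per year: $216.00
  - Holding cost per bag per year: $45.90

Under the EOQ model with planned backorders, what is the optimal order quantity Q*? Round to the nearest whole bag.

Basic EOQ = √(2·12,250·309/45.9) = 406.121
Backorder adjustment √((H+b)/b) = √((45.9+216)/216) = 1.1011
Q* = 406.121 × 1.1011 ≈ 447.19

447 bags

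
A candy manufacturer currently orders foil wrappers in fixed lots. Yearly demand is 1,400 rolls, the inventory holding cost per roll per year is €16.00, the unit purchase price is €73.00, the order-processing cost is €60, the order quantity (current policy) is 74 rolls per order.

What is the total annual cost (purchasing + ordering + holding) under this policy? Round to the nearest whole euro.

€103,927

Annual ordering cost = (D/Q)·S = (1,400/74) × 60 = €1,135.14
Annual holding cost  = (Q/2)·H = (74/2) × 16 = €592.00
Purchase cost = D·C = 1,400 × 73 = €102,200.00
Total = €1,135.14 + €592.00 + €102,200.00 = €103,927.14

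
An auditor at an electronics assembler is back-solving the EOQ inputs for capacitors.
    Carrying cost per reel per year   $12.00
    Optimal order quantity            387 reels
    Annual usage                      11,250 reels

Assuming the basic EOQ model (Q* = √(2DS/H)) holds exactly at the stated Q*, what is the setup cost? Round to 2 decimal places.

$79.88

From Q* = √(2DS/H) ⇒ Q*² = 2DS/H.
S = Q²H / (2D) = 387² × 12 / (2 × 11,250) = 79.8768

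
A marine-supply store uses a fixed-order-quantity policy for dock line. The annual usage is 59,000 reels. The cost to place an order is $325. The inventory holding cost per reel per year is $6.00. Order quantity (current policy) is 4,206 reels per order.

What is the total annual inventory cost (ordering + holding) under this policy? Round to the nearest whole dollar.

$17,177

Orders/yr = 59,000/4,206 = 14.028; ordering cost = 14.028 × $325 = $4,558.96
Average inventory = 4,206/2 = 2103; holding cost = 2103 × $6 = $12,618.00
Total = $4,558.96 + $12,618.00 = $17,176.96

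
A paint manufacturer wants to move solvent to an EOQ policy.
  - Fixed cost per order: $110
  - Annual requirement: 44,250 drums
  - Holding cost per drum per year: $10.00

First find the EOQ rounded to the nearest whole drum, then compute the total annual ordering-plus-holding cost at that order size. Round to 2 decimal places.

Optimal lot size Q* = (2 × 44,250 × $110 / $10)^½ ≈ 986.66 → Q = 987 drums
Orders/yr = 44,250/987 = 44.833; ordering cost = 44.833 × $110 = $4,931.61
Average inventory = 987/2 = 493.5; holding cost = 493.5 × $10 = $4,935.00
Total = $4,931.61 + $4,935.00 = $9,866.61

$9,866.61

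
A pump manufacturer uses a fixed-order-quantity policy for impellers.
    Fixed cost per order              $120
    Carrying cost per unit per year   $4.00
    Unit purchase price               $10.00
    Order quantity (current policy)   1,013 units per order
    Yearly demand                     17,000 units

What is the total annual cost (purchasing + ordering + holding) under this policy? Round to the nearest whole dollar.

$174,040

Annual ordering cost = (D/Q)·S = (17,000/1,013) × 120 = $2,013.82
Annual holding cost  = (Q/2)·H = (1,013/2) × 4 = $2,026.00
Purchase cost = D·C = 17,000 × 10 = $170,000.00
Total = $2,013.82 + $2,026.00 + $170,000.00 = $174,039.82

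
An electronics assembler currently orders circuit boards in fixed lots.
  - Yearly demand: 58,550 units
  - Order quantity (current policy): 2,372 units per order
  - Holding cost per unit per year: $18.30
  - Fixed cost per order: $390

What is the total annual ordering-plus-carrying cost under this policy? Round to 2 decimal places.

$31,330.49

Annual ordering cost = (D/Q)·S = (58,550/2,372) × 390 = $9,626.69
Annual holding cost  = (Q/2)·H = (2,372/2) × 18.3 = $21,703.80
Total = $9,626.69 + $21,703.80 = $31,330.49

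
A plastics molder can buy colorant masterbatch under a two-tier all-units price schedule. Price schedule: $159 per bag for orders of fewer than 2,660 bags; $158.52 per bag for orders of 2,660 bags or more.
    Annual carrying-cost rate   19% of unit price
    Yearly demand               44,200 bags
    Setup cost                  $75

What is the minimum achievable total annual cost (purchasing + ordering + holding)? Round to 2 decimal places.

$7,041,952.47

H₁ = 19%×$159 = $30.2100;  H₂ = 19%×$158.52 = $30.1188
EOQ₁ = √(2×44,200×75/30.2100) = 468.47  (< 2,660, feasible at tier 1)
EOQ₂ = √(2×44,200×75/30.1188) = 469.18  (< 2,660 → use Q = 2,660 at tier-2 price)
TC(tier 1 (EOQ₁), Q≈468.5) = $7,041,952.47
TC(tier 2, Q≈2,660.0) = $7,047,888.24
Minimum at tier 1 (EOQ₁): $7,041,952.47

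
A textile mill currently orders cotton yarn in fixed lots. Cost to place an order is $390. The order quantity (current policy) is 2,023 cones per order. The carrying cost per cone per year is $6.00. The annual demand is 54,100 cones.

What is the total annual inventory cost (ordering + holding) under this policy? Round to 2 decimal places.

Orders/yr = 54,100/2,023 = 26.742; ordering cost = 26.742 × $390 = $10,429.56
Average inventory = 2,023/2 = 1011.5; holding cost = 1011.5 × $6 = $6,069.00
Total = $10,429.56 + $6,069.00 = $16,498.56

$16,498.56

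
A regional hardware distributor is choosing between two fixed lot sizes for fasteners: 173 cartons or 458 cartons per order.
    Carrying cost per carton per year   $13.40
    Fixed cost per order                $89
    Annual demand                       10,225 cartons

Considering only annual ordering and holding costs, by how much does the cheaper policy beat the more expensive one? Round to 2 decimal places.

For each Q, cost = (D/Q)·S + (Q/2)·H.
TC(173) = (10,225/173)×89 + (173/2)×13.4 = $6,419.36
TC(458) = (10,225/458)×89 + (458/2)×13.4 = $5,055.55
Cheaper: Q = 458.  Difference = $1,363.81

$1,363.81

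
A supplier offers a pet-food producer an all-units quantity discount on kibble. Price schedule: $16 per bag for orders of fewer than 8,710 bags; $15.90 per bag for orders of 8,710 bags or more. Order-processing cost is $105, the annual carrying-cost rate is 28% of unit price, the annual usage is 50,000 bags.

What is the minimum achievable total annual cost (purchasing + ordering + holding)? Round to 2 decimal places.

H₁ = 28%×$16 = $4.4800;  H₂ = 28%×$15.90 = $4.4520
EOQ₁ = √(2×50,000×105/4.4800) = 1,530.93  (< 8,710, feasible at tier 1)
EOQ₂ = √(2×50,000×105/4.4520) = 1,535.74  (< 8,710 → use Q = 8,710 at tier-2 price)
TC(tier 1 (EOQ₁), Q≈1,530.9) = $806,858.57
TC(tier 2, Q≈8,710.0) = $814,991.22
Minimum at tier 1 (EOQ₁): $806,858.57

$806,858.57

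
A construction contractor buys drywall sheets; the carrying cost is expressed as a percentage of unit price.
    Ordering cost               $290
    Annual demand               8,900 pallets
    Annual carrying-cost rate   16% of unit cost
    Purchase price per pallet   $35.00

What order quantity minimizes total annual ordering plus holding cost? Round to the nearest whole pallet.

960 pallets

H = i·C = 0.16 × $35 = $5.6000 per pallet-year
Optimal lot size Q* = (2 × 8,900 × $290 / $5.6)^½ ≈ 960.10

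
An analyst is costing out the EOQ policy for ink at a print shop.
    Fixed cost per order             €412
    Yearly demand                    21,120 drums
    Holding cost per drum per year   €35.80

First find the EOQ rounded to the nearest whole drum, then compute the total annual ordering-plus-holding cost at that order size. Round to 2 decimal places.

€24,960.43

Q* = √(2·D·S / H) = √(2·21,120·412 / 35.8) = √486,114.0 ≈ 697.22 → Q = 697 drums
Annual ordering cost = (D/Q)·S = (21,120/697) × 412 = €12,484.13
Annual holding cost  = (Q/2)·H = (697/2) × 35.8 = €12,476.30
Total = €12,484.13 + €12,476.30 = €24,960.43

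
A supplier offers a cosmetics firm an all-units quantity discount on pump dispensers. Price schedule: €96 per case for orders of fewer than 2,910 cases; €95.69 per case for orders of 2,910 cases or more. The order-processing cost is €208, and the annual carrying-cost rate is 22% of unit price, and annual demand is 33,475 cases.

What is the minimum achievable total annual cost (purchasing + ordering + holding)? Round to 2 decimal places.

€3,230,749.60

H₁ = 22%×€96 = €21.1200;  H₂ = 22%×€95.69 = €21.0518
EOQ₁ = √(2×33,475×208/21.1200) = 812.01  (< 2,910, feasible at tier 1)
EOQ₂ = √(2×33,475×208/21.0518) = 813.32  (< 2,910 → use Q = 2,910 at tier-2 price)
TC(tier 1 (EOQ₁), Q≈812.0) = €3,230,749.60
TC(tier 2, Q≈2,910.0) = €3,236,245.83
Minimum at tier 1 (EOQ₁): €3,230,749.60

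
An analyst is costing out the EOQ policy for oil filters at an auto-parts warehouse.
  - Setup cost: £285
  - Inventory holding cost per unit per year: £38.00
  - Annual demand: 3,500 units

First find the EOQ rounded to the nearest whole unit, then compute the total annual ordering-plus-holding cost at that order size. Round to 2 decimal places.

EOQ = √(2DS/H) = √(2 × 3,500 × 285 / 38)
    = √(52,500.00) ≈ 229.13 → Q = 229 units
Ordering: D/Q × S = 3,500/229 × £285 = £4,355.90
Holding:  Q/2 × H = 229/2 × £38 = £4,351.00
Total = £4,355.90 + £4,351.00 = £8,706.90

£8,706.90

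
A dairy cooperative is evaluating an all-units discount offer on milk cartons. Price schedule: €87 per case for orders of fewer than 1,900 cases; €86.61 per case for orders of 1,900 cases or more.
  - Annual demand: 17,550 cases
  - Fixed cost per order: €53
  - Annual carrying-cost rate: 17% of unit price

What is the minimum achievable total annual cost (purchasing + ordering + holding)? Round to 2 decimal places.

H₁ = 17%×€87 = €14.7900;  H₂ = 17%×€86.61 = €14.7237
EOQ₁ = √(2×17,550×53/14.7900) = 354.66  (< 1,900, feasible at tier 1)
EOQ₂ = √(2×17,550×53/14.7237) = 355.45  (< 1,900 → use Q = 1,900 at tier-2 price)
TC(tier 1 (EOQ₁), Q≈354.7) = €1,532,095.36
TC(tier 2, Q≈1,900.0) = €1,534,482.57
Minimum at tier 1 (EOQ₁): €1,532,095.36

€1,532,095.36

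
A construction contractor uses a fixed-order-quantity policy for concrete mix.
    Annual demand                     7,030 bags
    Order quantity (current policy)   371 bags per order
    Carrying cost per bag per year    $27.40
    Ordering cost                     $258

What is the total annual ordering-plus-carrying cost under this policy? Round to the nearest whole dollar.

$9,971

Ordering: D/Q × S = 7,030/371 × $258 = $4,888.79
Holding:  Q/2 × H = 371/2 × $27.4 = $5,082.70
Total = $4,888.79 + $5,082.70 = $9,971.49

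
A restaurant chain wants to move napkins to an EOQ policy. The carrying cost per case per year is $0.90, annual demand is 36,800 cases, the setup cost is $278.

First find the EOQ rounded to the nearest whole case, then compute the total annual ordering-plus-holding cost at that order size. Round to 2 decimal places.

EOQ = √(2DS/H) = √(2 × 36,800 × 278 / 0.9)
    = √(22,734,222.22) ≈ 4,768.04 → Q = 4,768 cases
Orders/yr = 36,800/4,768 = 7.718; ordering cost = 7.718 × $278 = $2,145.64
Average inventory = 4,768/2 = 2384; holding cost = 2384 × $0.9 = $2,145.60
Total = $2,145.64 + $2,145.60 = $4,291.24

$4,291.24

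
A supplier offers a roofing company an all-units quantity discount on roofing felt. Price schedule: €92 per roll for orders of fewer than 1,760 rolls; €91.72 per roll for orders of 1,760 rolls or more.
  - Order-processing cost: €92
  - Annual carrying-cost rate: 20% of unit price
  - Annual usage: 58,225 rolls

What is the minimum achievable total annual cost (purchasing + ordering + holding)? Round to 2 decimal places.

H₁ = 20%×€92 = €18.4000;  H₂ = 20%×€91.72 = €18.3440
EOQ₁ = √(2×58,225×92/18.4000) = 763.05  (< 1,760, feasible at tier 1)
EOQ₂ = √(2×58,225×92/18.3440) = 764.22  (< 1,760 → use Q = 1,760 at tier-2 price)
TC(tier 1 (EOQ₁), Q≈763.1) = €5,370,740.18
TC(tier 2, Q≈1,760.0) = €5,359,583.30
Minimum at tier 2: €5,359,583.30

€5,359,583.30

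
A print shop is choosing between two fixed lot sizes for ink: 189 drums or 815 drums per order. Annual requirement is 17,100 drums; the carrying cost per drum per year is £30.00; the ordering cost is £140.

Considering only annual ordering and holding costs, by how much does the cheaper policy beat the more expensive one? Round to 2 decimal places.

£339.24

For each Q, cost = (D/Q)·S + (Q/2)·H.
TC(189) = (17,100/189)×140 + (189/2)×30 = £15,501.67
TC(815) = (17,100/815)×140 + (815/2)×30 = £15,162.42
|ΔTC| = |£15,501.67 − £15,162.42| = £339.24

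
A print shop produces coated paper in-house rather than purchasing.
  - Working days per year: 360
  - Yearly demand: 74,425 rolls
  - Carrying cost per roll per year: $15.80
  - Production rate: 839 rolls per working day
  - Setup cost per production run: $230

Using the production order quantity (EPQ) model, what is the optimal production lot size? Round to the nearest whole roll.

1,696 rolls

d = 74,425/360 = 206.7361 rolls/day;  effective holding cost H(1 − d/p) = 15.8·(1 − 206.7361/839) = 11.90676
Q* = √(2DS / H_eff) = √(2·74,425·230 / 11.90676) ≈ 1,695.67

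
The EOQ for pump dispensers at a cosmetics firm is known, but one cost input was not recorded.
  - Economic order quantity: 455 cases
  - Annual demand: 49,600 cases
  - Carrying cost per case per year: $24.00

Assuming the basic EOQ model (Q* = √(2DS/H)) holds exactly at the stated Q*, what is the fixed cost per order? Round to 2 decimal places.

Since Q* = (2DS/H)^½, squaring gives Q*²·H = 2DS.
S = Q²H / (2D) = 455² × 24 / (2 × 49,600) = 50.0867

$50.09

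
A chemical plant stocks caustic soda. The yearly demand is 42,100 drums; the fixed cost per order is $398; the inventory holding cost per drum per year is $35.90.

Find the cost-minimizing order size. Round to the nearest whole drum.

966 drums

EOQ = √(2DS/H) = √(2 × 42,100 × 398 / 35.9)
    = √(933,470.75) ≈ 966.16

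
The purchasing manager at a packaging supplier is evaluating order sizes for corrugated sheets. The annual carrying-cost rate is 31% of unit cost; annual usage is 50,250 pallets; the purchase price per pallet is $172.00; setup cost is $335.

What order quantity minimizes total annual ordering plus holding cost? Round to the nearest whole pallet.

Carrying cost H = $172 × 31% = $53.3200/pallet/yr
Optimal lot size Q* = (2 × 50,250 × $335 / $53.32)^½ ≈ 794.62

795 pallets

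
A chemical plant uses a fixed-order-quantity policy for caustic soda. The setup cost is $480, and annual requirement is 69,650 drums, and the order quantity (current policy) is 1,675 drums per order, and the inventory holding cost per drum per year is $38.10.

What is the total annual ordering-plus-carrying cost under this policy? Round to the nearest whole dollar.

Annual ordering cost = (D/Q)·S = (69,650/1,675) × 480 = $19,959.40
Annual holding cost  = (Q/2)·H = (1,675/2) × 38.1 = $31,908.75
Total = $19,959.40 + $31,908.75 = $51,868.15

$51,868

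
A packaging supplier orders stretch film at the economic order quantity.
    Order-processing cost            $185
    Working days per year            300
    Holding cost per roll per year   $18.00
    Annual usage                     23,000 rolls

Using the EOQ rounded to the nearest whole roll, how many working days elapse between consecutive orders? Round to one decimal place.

9.0 days

2DS/H = 2·23,000·185/18 = 472,777.78
EOQ = √472,777.78 ≈ 687.59 → Q = 688 rolls
T = Q/D × 300 days = 688/23,000 × 300 = 8.974 days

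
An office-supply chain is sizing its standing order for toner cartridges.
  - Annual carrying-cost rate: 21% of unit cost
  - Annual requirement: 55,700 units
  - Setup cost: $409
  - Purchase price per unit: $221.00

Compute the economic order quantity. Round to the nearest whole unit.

991 units

Carrying cost H = $221 × 21% = $46.4100/unit/yr
Optimal lot size Q* = (2 × 55,700 × $409 / $46.41)^½ ≈ 990.83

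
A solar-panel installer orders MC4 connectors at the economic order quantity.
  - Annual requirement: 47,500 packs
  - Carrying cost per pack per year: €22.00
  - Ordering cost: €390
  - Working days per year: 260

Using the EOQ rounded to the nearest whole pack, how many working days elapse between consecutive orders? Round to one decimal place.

7.1 days

2DS/H = 2·47,500·390/22 = 1,684,090.91
EOQ = √1,684,090.91 ≈ 1,297.73 → Q = 1,298 packs
Cycle time = (working days × Q)/D = (260 × 1,298) / 47,500 = 7.105 days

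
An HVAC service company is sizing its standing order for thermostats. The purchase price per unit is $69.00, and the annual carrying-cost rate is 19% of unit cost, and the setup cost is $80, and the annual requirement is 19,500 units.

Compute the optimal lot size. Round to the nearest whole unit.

488 units

Carrying cost H = $69 × 19% = $13.1100/unit/yr
Q* = √(2·D·S / H) = √(2·19,500·80 / 13.11) = √237,986.3 ≈ 487.84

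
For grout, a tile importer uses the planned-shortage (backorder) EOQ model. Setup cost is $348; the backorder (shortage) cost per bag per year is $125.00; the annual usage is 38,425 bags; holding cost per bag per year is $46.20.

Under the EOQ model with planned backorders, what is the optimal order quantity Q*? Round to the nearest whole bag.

890 bags

Basic EOQ = √(2·38,425·348/46.2) = 760.835
Backorder adjustment √((H+b)/b) = √((46.2+125)/125) = 1.1703
Q* = 760.835 × 1.1703 ≈ 890.40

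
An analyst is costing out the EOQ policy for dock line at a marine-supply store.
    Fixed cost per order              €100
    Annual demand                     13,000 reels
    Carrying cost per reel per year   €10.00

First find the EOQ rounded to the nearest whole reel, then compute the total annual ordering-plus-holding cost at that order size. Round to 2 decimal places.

2DS/H = 2·13,000·100/10 = 260,000.00
EOQ = √260,000.00 ≈ 509.90 → Q = 510 reels
Annual ordering cost = (D/Q)·S = (13,000/510) × 100 = €2,549.02
Annual holding cost  = (Q/2)·H = (510/2) × 10 = €2,550.00
Total = €2,549.02 + €2,550.00 = €5,099.02

€5,099.02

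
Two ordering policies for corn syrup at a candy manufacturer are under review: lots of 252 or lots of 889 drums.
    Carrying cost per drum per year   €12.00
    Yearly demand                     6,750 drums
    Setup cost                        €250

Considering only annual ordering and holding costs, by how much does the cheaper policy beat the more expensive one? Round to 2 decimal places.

For each Q, cost = (D/Q)·S + (Q/2)·H.
TC(252) = (6,750/252)×250 + (252/2)×12 = €8,208.43
TC(889) = (6,750/889)×250 + (889/2)×12 = €7,232.20
Lots of 889 are cheaper by €976.23.

€976.23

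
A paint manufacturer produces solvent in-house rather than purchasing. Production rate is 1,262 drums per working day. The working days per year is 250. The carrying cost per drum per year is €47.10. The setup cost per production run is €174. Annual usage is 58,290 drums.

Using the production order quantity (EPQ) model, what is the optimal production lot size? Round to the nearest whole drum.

727 drums

d = 58,290/250 = 233.1600 drums/day;  effective holding cost H(1 − d/p) = 47.1·(1 − 233.1600/1262) = 38.39807
Q* = √(2DS / H_eff) = √(2·58,290·174 / 38.39807) ≈ 726.83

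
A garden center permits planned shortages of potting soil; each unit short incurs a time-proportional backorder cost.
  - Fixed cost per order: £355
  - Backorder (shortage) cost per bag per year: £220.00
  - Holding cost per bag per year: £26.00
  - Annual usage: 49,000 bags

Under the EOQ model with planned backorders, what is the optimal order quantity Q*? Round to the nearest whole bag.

1,223 bags

Q* = √(2DS/H) · √((H + b)/b)
   = √(2 × 49,000 × 355 / 26) · √((26 + 220) / 220)
   = 1,156.753 × 1.0574 ≈ 1,223.20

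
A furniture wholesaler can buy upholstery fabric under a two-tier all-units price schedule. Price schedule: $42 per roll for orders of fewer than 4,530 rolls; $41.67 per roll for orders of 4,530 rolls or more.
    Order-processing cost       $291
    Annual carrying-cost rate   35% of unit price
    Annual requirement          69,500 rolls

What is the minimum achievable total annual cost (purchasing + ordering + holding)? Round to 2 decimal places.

$2,933,563.46

H₁ = 35%×$42 = $14.7000;  H₂ = 35%×$41.67 = $14.5845
EOQ₁ = √(2×69,500×291/14.7000) = 1,658.80  (< 4,530, feasible at tier 1)
EOQ₂ = √(2×69,500×291/14.5845) = 1,665.36  (< 4,530 → use Q = 4,530 at tier-2 price)
TC(tier 1 (EOQ₁), Q≈1,658.8) = $2,943,384.43
TC(tier 2, Q≈4,530.0) = $2,933,563.46
Minimum at tier 2: $2,933,563.46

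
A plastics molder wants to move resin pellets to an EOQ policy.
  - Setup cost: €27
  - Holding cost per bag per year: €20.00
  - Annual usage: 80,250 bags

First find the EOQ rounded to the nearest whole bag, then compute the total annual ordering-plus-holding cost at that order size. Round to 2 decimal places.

EOQ = √(2DS/H) = √(2 × 80,250 × 27 / 20)
    = √(216,675.00) ≈ 465.48 → Q = 465 bags
Annual ordering cost = (D/Q)·S = (80,250/465) × 27 = €4,659.68
Annual holding cost  = (Q/2)·H = (465/2) × 20 = €4,650.00
Total = €4,659.68 + €4,650.00 = €9,309.68

€9,309.68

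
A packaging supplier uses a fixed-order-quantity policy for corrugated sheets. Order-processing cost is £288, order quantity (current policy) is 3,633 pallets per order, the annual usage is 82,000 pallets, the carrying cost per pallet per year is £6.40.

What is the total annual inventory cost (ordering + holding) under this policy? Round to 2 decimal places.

£18,126.01

Orders/yr = 82,000/3,633 = 22.571; ordering cost = 22.571 × £288 = £6,500.41
Average inventory = 3,633/2 = 1816.5; holding cost = 1816.5 × £6.4 = £11,625.60
Total = £6,500.41 + £11,625.60 = £18,126.01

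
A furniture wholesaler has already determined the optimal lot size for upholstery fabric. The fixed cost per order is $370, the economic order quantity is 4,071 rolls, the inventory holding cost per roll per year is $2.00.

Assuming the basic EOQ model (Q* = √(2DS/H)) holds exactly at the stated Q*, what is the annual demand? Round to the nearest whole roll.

44,792 rolls per year

From Q* = √(2DS/H) ⇒ Q*² = 2DS/H.
D = Q²H / (2S) = 4,071² × 2 / (2 × 370) = 44,792.00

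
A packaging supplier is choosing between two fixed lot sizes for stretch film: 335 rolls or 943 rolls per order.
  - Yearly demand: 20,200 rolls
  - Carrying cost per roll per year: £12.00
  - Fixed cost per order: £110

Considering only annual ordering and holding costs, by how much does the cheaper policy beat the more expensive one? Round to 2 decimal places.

£628.53

TC(Q) = (D/Q)S + (Q/2)H
TC(335) = (20,200/335)×110 + (335/2)×12 = £8,642.84
TC(943) = (20,200/943)×110 + (943/2)×12 = £8,014.31
Cheaper: Q = 943.  Difference = £628.53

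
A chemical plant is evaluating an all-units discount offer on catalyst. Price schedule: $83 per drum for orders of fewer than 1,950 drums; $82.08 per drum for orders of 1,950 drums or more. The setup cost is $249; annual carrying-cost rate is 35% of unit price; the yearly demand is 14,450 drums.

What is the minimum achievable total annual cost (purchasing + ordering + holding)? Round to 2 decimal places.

$1,213,808.45

H₁ = 35%×$83 = $29.0500;  H₂ = 35%×$82.08 = $28.7280
EOQ₁ = √(2×14,450×249/29.0500) = 497.71  (< 1,950, feasible at tier 1)
EOQ₂ = √(2×14,450×249/28.7280) = 500.49  (< 1,950 → use Q = 1,950 at tier-2 price)
TC(tier 1 (EOQ₁), Q≈497.7) = $1,213,808.45
TC(tier 2, Q≈1,950.0) = $1,215,910.95
Minimum at tier 1 (EOQ₁): $1,213,808.45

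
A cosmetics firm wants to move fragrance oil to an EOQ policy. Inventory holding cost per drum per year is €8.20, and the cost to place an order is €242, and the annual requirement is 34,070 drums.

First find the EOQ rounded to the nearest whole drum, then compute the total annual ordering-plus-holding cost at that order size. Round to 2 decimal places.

EOQ = √(2DS/H) = √(2 × 34,070 × 242 / 8.2)
    = √(2,010,960.98) ≈ 1,418.08 → Q = 1,418 drums
Ordering: D/Q × S = 34,070/1,418 × €242 = €5,814.49
Holding:  Q/2 × H = 1,418/2 × €8.2 = €5,813.80
Total = €5,814.49 + €5,813.80 = €11,628.29

€11,628.29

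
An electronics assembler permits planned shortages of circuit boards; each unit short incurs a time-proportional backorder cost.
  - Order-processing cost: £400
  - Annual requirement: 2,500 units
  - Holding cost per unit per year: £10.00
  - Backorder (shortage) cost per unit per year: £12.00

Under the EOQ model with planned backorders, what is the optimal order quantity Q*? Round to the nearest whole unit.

606 units

Q* = √(2DS/H) · √((H + b)/b)
   = √(2 × 2,500 × 400 / 10) · √((10 + 12) / 12)
   = 447.214 × 1.3540 ≈ 605.53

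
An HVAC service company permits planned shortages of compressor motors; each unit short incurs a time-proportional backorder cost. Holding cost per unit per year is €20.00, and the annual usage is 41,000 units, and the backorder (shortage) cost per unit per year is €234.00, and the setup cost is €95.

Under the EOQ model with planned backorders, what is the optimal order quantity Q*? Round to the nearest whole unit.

650 units

Basic EOQ = √(2·41,000·95/20) = 624.099
Backorder adjustment √((H+b)/b) = √((20+234)/234) = 1.0419
Q* = 624.099 × 1.0419 ≈ 650.22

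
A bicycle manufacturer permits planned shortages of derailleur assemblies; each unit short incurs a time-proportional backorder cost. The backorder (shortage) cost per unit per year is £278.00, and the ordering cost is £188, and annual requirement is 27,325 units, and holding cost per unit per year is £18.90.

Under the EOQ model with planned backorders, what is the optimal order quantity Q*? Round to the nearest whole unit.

762 units

Q* = √(2DS/H) · √((H + b)/b)
   = √(2 × 27,325 × 188 / 18.9) · √((18.9 + 278) / 278)
   = 737.298 × 1.0334 ≈ 761.95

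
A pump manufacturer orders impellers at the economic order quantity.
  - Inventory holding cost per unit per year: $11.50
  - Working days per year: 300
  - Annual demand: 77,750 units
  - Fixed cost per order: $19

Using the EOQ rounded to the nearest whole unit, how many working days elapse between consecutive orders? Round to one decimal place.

Optimal lot size Q* = (2 × 77,750 × $19 / $11.5)^½ ≈ 506.87 → Q = 507 units
Cycle time = (working days × Q)/D = (300 × 507) / 77,750 = 1.956 days

2.0 days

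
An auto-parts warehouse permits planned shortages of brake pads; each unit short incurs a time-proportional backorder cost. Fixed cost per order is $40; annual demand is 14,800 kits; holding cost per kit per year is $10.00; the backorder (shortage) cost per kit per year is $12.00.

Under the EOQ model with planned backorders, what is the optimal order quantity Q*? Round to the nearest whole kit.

Q* = √(2DS/H) · √((H + b)/b)
   = √(2 × 14,800 × 40 / 10) · √((10 + 12) / 12)
   = 344.093 × 1.3540 ≈ 465.90

466 kits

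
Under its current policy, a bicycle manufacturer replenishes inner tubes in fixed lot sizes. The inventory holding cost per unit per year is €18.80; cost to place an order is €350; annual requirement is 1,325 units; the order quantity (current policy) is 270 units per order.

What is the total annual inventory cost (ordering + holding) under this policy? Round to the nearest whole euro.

Ordering: D/Q × S = 1,325/270 × €350 = €1,717.59
Holding:  Q/2 × H = 270/2 × €18.8 = €2,538.00
Total = €1,717.59 + €2,538.00 = €4,255.59

€4,256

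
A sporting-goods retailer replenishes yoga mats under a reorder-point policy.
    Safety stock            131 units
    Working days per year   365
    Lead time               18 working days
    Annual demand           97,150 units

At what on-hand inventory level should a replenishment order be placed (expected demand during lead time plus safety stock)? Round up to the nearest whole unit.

4,922 units

Daily demand d = 97,150 / 365 = 266.164 units/day
Demand during lead time = 266.164 × 18 = 4,790.96
Reorder point = 4,790.96 + 131 = 4,921.96 → round up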